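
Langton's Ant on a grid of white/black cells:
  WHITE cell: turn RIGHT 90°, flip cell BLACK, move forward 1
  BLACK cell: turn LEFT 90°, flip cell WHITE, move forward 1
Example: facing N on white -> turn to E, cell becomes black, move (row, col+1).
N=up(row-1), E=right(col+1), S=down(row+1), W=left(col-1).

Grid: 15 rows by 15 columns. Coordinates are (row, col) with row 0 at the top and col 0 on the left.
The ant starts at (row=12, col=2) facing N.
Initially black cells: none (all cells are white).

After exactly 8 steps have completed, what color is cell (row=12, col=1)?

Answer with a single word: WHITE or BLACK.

Step 1: on WHITE (12,2): turn R to E, flip to black, move to (12,3). |black|=1
Step 2: on WHITE (12,3): turn R to S, flip to black, move to (13,3). |black|=2
Step 3: on WHITE (13,3): turn R to W, flip to black, move to (13,2). |black|=3
Step 4: on WHITE (13,2): turn R to N, flip to black, move to (12,2). |black|=4
Step 5: on BLACK (12,2): turn L to W, flip to white, move to (12,1). |black|=3
Step 6: on WHITE (12,1): turn R to N, flip to black, move to (11,1). |black|=4
Step 7: on WHITE (11,1): turn R to E, flip to black, move to (11,2). |black|=5
Step 8: on WHITE (11,2): turn R to S, flip to black, move to (12,2). |black|=6

Answer: BLACK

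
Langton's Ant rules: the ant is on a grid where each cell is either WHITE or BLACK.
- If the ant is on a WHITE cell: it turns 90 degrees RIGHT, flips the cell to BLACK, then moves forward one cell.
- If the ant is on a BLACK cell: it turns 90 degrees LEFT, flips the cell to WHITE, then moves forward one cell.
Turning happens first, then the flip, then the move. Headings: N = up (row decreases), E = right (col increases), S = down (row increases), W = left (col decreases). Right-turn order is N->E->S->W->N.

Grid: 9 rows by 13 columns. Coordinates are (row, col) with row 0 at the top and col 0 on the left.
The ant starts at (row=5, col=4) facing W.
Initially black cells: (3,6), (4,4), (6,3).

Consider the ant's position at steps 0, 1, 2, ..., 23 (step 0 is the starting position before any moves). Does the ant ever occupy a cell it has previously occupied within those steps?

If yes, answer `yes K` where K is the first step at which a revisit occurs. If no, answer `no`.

Step 1: on WHITE (5,4): turn R to N, flip to black, move to (4,4). |black|=4 — new cell
Step 2: on BLACK (4,4): turn L to W, flip to white, move to (4,3). |black|=3 — new cell
Step 3: on WHITE (4,3): turn R to N, flip to black, move to (3,3). |black|=4 — new cell
Step 4: on WHITE (3,3): turn R to E, flip to black, move to (3,4). |black|=5 — new cell
Step 5: on WHITE (3,4): turn R to S, flip to black, move to (4,4). |black|=6 — REVISIT

Answer: yes 5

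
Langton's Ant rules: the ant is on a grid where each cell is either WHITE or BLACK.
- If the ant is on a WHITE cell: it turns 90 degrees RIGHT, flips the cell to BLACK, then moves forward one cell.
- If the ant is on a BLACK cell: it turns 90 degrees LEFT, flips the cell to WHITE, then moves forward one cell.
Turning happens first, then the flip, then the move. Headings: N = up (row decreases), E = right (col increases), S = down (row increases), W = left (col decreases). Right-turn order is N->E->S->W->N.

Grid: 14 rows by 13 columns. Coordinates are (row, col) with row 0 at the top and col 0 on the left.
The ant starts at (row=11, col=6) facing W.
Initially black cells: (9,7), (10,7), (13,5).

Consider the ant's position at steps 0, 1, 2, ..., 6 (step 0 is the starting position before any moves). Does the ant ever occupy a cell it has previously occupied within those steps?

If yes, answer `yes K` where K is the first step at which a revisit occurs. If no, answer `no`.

Step 1: on WHITE (11,6): turn R to N, flip to black, move to (10,6). |black|=4 — new cell
Step 2: on WHITE (10,6): turn R to E, flip to black, move to (10,7). |black|=5 — new cell
Step 3: on BLACK (10,7): turn L to N, flip to white, move to (9,7). |black|=4 — new cell
Step 4: on BLACK (9,7): turn L to W, flip to white, move to (9,6). |black|=3 — new cell
Step 5: on WHITE (9,6): turn R to N, flip to black, move to (8,6). |black|=4 — new cell
Step 6: on WHITE (8,6): turn R to E, flip to black, move to (8,7). |black|=5 — new cell
No revisit within 6 steps.

Answer: no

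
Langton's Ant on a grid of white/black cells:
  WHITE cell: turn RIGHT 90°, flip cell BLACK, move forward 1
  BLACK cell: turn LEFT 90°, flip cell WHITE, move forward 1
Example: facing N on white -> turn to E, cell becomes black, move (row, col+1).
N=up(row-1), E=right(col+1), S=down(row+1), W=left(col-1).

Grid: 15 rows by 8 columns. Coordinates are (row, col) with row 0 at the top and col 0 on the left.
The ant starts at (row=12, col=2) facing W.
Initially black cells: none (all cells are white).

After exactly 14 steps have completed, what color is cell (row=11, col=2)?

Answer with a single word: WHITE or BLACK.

Answer: BLACK

Derivation:
Step 1: on WHITE (12,2): turn R to N, flip to black, move to (11,2). |black|=1
Step 2: on WHITE (11,2): turn R to E, flip to black, move to (11,3). |black|=2
Step 3: on WHITE (11,3): turn R to S, flip to black, move to (12,3). |black|=3
Step 4: on WHITE (12,3): turn R to W, flip to black, move to (12,2). |black|=4
Step 5: on BLACK (12,2): turn L to S, flip to white, move to (13,2). |black|=3
Step 6: on WHITE (13,2): turn R to W, flip to black, move to (13,1). |black|=4
Step 7: on WHITE (13,1): turn R to N, flip to black, move to (12,1). |black|=5
Step 8: on WHITE (12,1): turn R to E, flip to black, move to (12,2). |black|=6
Step 9: on WHITE (12,2): turn R to S, flip to black, move to (13,2). |black|=7
Step 10: on BLACK (13,2): turn L to E, flip to white, move to (13,3). |black|=6
Step 11: on WHITE (13,3): turn R to S, flip to black, move to (14,3). |black|=7
Step 12: on WHITE (14,3): turn R to W, flip to black, move to (14,2). |black|=8
Step 13: on WHITE (14,2): turn R to N, flip to black, move to (13,2). |black|=9
Step 14: on WHITE (13,2): turn R to E, flip to black, move to (13,3). |black|=10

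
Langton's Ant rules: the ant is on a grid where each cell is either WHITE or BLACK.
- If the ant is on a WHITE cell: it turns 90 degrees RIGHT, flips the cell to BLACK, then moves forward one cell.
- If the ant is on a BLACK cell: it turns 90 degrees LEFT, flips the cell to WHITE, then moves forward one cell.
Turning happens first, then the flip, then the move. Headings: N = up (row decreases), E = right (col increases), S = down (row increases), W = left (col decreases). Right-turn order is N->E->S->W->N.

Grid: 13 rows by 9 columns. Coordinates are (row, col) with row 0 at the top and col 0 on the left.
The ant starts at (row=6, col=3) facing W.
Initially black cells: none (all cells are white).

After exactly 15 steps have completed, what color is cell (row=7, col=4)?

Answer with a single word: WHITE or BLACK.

Step 1: on WHITE (6,3): turn R to N, flip to black, move to (5,3). |black|=1
Step 2: on WHITE (5,3): turn R to E, flip to black, move to (5,4). |black|=2
Step 3: on WHITE (5,4): turn R to S, flip to black, move to (6,4). |black|=3
Step 4: on WHITE (6,4): turn R to W, flip to black, move to (6,3). |black|=4
Step 5: on BLACK (6,3): turn L to S, flip to white, move to (7,3). |black|=3
Step 6: on WHITE (7,3): turn R to W, flip to black, move to (7,2). |black|=4
Step 7: on WHITE (7,2): turn R to N, flip to black, move to (6,2). |black|=5
Step 8: on WHITE (6,2): turn R to E, flip to black, move to (6,3). |black|=6
Step 9: on WHITE (6,3): turn R to S, flip to black, move to (7,3). |black|=7
Step 10: on BLACK (7,3): turn L to E, flip to white, move to (7,4). |black|=6
Step 11: on WHITE (7,4): turn R to S, flip to black, move to (8,4). |black|=7
Step 12: on WHITE (8,4): turn R to W, flip to black, move to (8,3). |black|=8
Step 13: on WHITE (8,3): turn R to N, flip to black, move to (7,3). |black|=9
Step 14: on WHITE (7,3): turn R to E, flip to black, move to (7,4). |black|=10
Step 15: on BLACK (7,4): turn L to N, flip to white, move to (6,4). |black|=9

Answer: WHITE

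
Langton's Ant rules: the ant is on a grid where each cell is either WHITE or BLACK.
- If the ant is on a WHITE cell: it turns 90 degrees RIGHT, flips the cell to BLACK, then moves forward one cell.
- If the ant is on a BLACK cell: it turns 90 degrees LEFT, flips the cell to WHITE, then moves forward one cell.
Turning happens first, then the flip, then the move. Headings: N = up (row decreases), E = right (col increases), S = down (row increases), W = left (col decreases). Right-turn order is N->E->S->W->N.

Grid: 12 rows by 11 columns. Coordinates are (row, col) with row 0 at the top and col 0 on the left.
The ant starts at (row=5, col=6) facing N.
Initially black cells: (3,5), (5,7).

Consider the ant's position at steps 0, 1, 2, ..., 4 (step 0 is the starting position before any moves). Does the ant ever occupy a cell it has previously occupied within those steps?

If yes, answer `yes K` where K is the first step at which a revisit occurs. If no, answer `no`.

Step 1: on WHITE (5,6): turn R to E, flip to black, move to (5,7). |black|=3 — new cell
Step 2: on BLACK (5,7): turn L to N, flip to white, move to (4,7). |black|=2 — new cell
Step 3: on WHITE (4,7): turn R to E, flip to black, move to (4,8). |black|=3 — new cell
Step 4: on WHITE (4,8): turn R to S, flip to black, move to (5,8). |black|=4 — new cell
No revisit within 4 steps.

Answer: no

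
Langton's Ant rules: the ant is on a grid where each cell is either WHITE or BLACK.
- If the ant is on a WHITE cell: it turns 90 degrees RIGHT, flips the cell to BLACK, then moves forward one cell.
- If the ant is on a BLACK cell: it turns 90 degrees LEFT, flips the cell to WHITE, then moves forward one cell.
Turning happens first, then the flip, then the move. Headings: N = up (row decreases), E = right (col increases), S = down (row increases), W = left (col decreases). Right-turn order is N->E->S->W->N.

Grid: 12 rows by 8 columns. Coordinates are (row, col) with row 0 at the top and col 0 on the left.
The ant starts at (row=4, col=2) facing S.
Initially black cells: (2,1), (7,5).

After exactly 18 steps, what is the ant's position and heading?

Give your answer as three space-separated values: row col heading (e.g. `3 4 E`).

Step 1: on WHITE (4,2): turn R to W, flip to black, move to (4,1). |black|=3
Step 2: on WHITE (4,1): turn R to N, flip to black, move to (3,1). |black|=4
Step 3: on WHITE (3,1): turn R to E, flip to black, move to (3,2). |black|=5
Step 4: on WHITE (3,2): turn R to S, flip to black, move to (4,2). |black|=6
Step 5: on BLACK (4,2): turn L to E, flip to white, move to (4,3). |black|=5
Step 6: on WHITE (4,3): turn R to S, flip to black, move to (5,3). |black|=6
Step 7: on WHITE (5,3): turn R to W, flip to black, move to (5,2). |black|=7
Step 8: on WHITE (5,2): turn R to N, flip to black, move to (4,2). |black|=8
Step 9: on WHITE (4,2): turn R to E, flip to black, move to (4,3). |black|=9
Step 10: on BLACK (4,3): turn L to N, flip to white, move to (3,3). |black|=8
Step 11: on WHITE (3,3): turn R to E, flip to black, move to (3,4). |black|=9
Step 12: on WHITE (3,4): turn R to S, flip to black, move to (4,4). |black|=10
Step 13: on WHITE (4,4): turn R to W, flip to black, move to (4,3). |black|=11
Step 14: on WHITE (4,3): turn R to N, flip to black, move to (3,3). |black|=12
Step 15: on BLACK (3,3): turn L to W, flip to white, move to (3,2). |black|=11
Step 16: on BLACK (3,2): turn L to S, flip to white, move to (4,2). |black|=10
Step 17: on BLACK (4,2): turn L to E, flip to white, move to (4,3). |black|=9
Step 18: on BLACK (4,3): turn L to N, flip to white, move to (3,3). |black|=8

Answer: 3 3 N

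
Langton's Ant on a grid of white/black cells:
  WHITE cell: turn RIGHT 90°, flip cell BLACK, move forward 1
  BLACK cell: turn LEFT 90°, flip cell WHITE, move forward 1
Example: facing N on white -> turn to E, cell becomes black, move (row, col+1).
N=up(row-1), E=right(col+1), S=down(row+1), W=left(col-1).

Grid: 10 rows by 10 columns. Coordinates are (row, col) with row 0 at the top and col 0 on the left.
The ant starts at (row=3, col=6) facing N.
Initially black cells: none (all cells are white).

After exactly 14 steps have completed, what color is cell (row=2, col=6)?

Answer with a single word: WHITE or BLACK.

Step 1: on WHITE (3,6): turn R to E, flip to black, move to (3,7). |black|=1
Step 2: on WHITE (3,7): turn R to S, flip to black, move to (4,7). |black|=2
Step 3: on WHITE (4,7): turn R to W, flip to black, move to (4,6). |black|=3
Step 4: on WHITE (4,6): turn R to N, flip to black, move to (3,6). |black|=4
Step 5: on BLACK (3,6): turn L to W, flip to white, move to (3,5). |black|=3
Step 6: on WHITE (3,5): turn R to N, flip to black, move to (2,5). |black|=4
Step 7: on WHITE (2,5): turn R to E, flip to black, move to (2,6). |black|=5
Step 8: on WHITE (2,6): turn R to S, flip to black, move to (3,6). |black|=6
Step 9: on WHITE (3,6): turn R to W, flip to black, move to (3,5). |black|=7
Step 10: on BLACK (3,5): turn L to S, flip to white, move to (4,5). |black|=6
Step 11: on WHITE (4,5): turn R to W, flip to black, move to (4,4). |black|=7
Step 12: on WHITE (4,4): turn R to N, flip to black, move to (3,4). |black|=8
Step 13: on WHITE (3,4): turn R to E, flip to black, move to (3,5). |black|=9
Step 14: on WHITE (3,5): turn R to S, flip to black, move to (4,5). |black|=10

Answer: BLACK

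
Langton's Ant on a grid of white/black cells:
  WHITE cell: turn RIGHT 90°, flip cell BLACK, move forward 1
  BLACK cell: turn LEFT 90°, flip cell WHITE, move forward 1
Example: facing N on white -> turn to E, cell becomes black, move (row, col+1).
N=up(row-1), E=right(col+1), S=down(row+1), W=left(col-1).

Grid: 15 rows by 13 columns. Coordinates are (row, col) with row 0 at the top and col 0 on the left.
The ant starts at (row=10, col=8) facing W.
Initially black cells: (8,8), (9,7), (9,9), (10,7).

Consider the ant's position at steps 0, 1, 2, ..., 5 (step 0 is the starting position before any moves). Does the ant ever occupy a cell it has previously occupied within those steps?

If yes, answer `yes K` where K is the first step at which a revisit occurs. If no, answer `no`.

Answer: no

Derivation:
Step 1: on WHITE (10,8): turn R to N, flip to black, move to (9,8). |black|=5 — new cell
Step 2: on WHITE (9,8): turn R to E, flip to black, move to (9,9). |black|=6 — new cell
Step 3: on BLACK (9,9): turn L to N, flip to white, move to (8,9). |black|=5 — new cell
Step 4: on WHITE (8,9): turn R to E, flip to black, move to (8,10). |black|=6 — new cell
Step 5: on WHITE (8,10): turn R to S, flip to black, move to (9,10). |black|=7 — new cell
No revisit within 5 steps.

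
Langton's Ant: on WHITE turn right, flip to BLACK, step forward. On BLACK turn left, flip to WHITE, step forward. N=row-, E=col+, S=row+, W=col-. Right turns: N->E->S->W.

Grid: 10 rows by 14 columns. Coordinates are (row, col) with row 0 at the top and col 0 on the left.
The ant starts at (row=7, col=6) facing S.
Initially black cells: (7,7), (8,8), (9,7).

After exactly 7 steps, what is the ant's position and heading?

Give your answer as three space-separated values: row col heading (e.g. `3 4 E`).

Answer: 6 8 E

Derivation:
Step 1: on WHITE (7,6): turn R to W, flip to black, move to (7,5). |black|=4
Step 2: on WHITE (7,5): turn R to N, flip to black, move to (6,5). |black|=5
Step 3: on WHITE (6,5): turn R to E, flip to black, move to (6,6). |black|=6
Step 4: on WHITE (6,6): turn R to S, flip to black, move to (7,6). |black|=7
Step 5: on BLACK (7,6): turn L to E, flip to white, move to (7,7). |black|=6
Step 6: on BLACK (7,7): turn L to N, flip to white, move to (6,7). |black|=5
Step 7: on WHITE (6,7): turn R to E, flip to black, move to (6,8). |black|=6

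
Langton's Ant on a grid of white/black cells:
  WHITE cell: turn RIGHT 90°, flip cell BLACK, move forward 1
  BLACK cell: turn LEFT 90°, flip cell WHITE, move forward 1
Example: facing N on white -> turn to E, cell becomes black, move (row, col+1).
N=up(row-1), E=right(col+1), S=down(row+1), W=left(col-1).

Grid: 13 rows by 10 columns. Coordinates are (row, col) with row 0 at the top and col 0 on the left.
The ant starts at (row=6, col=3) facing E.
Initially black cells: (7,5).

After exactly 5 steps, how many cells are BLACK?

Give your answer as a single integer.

Step 1: on WHITE (6,3): turn R to S, flip to black, move to (7,3). |black|=2
Step 2: on WHITE (7,3): turn R to W, flip to black, move to (7,2). |black|=3
Step 3: on WHITE (7,2): turn R to N, flip to black, move to (6,2). |black|=4
Step 4: on WHITE (6,2): turn R to E, flip to black, move to (6,3). |black|=5
Step 5: on BLACK (6,3): turn L to N, flip to white, move to (5,3). |black|=4

Answer: 4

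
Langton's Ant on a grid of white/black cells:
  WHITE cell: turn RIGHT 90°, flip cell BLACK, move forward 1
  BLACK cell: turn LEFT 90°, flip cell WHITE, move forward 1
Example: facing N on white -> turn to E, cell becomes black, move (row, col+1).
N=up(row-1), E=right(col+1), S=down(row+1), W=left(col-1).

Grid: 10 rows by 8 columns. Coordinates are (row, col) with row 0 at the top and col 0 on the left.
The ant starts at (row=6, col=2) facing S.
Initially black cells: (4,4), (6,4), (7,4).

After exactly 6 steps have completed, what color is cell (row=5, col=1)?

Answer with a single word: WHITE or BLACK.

Answer: BLACK

Derivation:
Step 1: on WHITE (6,2): turn R to W, flip to black, move to (6,1). |black|=4
Step 2: on WHITE (6,1): turn R to N, flip to black, move to (5,1). |black|=5
Step 3: on WHITE (5,1): turn R to E, flip to black, move to (5,2). |black|=6
Step 4: on WHITE (5,2): turn R to S, flip to black, move to (6,2). |black|=7
Step 5: on BLACK (6,2): turn L to E, flip to white, move to (6,3). |black|=6
Step 6: on WHITE (6,3): turn R to S, flip to black, move to (7,3). |black|=7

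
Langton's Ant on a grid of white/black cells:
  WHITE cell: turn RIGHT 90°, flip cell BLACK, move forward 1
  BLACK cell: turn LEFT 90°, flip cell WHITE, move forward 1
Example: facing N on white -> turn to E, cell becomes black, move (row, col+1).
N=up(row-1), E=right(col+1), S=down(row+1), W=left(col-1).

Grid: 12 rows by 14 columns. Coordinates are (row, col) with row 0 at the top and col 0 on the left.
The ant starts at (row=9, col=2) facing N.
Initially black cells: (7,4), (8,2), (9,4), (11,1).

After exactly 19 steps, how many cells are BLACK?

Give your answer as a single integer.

Answer: 13

Derivation:
Step 1: on WHITE (9,2): turn R to E, flip to black, move to (9,3). |black|=5
Step 2: on WHITE (9,3): turn R to S, flip to black, move to (10,3). |black|=6
Step 3: on WHITE (10,3): turn R to W, flip to black, move to (10,2). |black|=7
Step 4: on WHITE (10,2): turn R to N, flip to black, move to (9,2). |black|=8
Step 5: on BLACK (9,2): turn L to W, flip to white, move to (9,1). |black|=7
Step 6: on WHITE (9,1): turn R to N, flip to black, move to (8,1). |black|=8
Step 7: on WHITE (8,1): turn R to E, flip to black, move to (8,2). |black|=9
Step 8: on BLACK (8,2): turn L to N, flip to white, move to (7,2). |black|=8
Step 9: on WHITE (7,2): turn R to E, flip to black, move to (7,3). |black|=9
Step 10: on WHITE (7,3): turn R to S, flip to black, move to (8,3). |black|=10
Step 11: on WHITE (8,3): turn R to W, flip to black, move to (8,2). |black|=11
Step 12: on WHITE (8,2): turn R to N, flip to black, move to (7,2). |black|=12
Step 13: on BLACK (7,2): turn L to W, flip to white, move to (7,1). |black|=11
Step 14: on WHITE (7,1): turn R to N, flip to black, move to (6,1). |black|=12
Step 15: on WHITE (6,1): turn R to E, flip to black, move to (6,2). |black|=13
Step 16: on WHITE (6,2): turn R to S, flip to black, move to (7,2). |black|=14
Step 17: on WHITE (7,2): turn R to W, flip to black, move to (7,1). |black|=15
Step 18: on BLACK (7,1): turn L to S, flip to white, move to (8,1). |black|=14
Step 19: on BLACK (8,1): turn L to E, flip to white, move to (8,2). |black|=13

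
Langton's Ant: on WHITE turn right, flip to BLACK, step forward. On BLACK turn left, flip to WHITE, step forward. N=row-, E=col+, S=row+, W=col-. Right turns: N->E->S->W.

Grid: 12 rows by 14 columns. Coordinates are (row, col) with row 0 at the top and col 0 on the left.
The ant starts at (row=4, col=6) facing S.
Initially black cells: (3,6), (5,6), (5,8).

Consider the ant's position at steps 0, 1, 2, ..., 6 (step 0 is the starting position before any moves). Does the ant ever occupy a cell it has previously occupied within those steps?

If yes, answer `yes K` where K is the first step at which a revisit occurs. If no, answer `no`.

Answer: no

Derivation:
Step 1: on WHITE (4,6): turn R to W, flip to black, move to (4,5). |black|=4 — new cell
Step 2: on WHITE (4,5): turn R to N, flip to black, move to (3,5). |black|=5 — new cell
Step 3: on WHITE (3,5): turn R to E, flip to black, move to (3,6). |black|=6 — new cell
Step 4: on BLACK (3,6): turn L to N, flip to white, move to (2,6). |black|=5 — new cell
Step 5: on WHITE (2,6): turn R to E, flip to black, move to (2,7). |black|=6 — new cell
Step 6: on WHITE (2,7): turn R to S, flip to black, move to (3,7). |black|=7 — new cell
No revisit within 6 steps.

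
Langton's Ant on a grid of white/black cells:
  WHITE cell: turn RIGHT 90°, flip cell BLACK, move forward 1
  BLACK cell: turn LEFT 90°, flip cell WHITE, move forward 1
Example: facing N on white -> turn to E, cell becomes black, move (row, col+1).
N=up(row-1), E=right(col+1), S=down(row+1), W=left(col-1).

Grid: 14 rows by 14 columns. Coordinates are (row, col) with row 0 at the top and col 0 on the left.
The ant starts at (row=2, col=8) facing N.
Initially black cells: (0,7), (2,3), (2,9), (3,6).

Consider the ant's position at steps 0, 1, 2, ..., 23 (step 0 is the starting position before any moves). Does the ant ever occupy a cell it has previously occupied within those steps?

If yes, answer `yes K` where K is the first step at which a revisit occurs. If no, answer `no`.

Step 1: on WHITE (2,8): turn R to E, flip to black, move to (2,9). |black|=5 — new cell
Step 2: on BLACK (2,9): turn L to N, flip to white, move to (1,9). |black|=4 — new cell
Step 3: on WHITE (1,9): turn R to E, flip to black, move to (1,10). |black|=5 — new cell
Step 4: on WHITE (1,10): turn R to S, flip to black, move to (2,10). |black|=6 — new cell
Step 5: on WHITE (2,10): turn R to W, flip to black, move to (2,9). |black|=7 — REVISIT

Answer: yes 5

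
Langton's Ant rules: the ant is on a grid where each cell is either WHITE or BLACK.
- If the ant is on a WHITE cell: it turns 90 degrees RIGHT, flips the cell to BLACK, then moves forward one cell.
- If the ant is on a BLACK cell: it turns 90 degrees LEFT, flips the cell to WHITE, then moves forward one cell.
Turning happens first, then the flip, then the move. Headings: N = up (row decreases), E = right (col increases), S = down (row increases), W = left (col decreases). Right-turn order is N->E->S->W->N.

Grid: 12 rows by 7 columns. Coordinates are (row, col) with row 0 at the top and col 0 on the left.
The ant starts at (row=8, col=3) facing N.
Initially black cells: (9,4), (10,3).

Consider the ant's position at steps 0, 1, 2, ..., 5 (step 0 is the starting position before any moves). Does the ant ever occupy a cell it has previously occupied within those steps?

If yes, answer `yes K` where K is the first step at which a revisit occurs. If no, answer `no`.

Step 1: on WHITE (8,3): turn R to E, flip to black, move to (8,4). |black|=3 — new cell
Step 2: on WHITE (8,4): turn R to S, flip to black, move to (9,4). |black|=4 — new cell
Step 3: on BLACK (9,4): turn L to E, flip to white, move to (9,5). |black|=3 — new cell
Step 4: on WHITE (9,5): turn R to S, flip to black, move to (10,5). |black|=4 — new cell
Step 5: on WHITE (10,5): turn R to W, flip to black, move to (10,4). |black|=5 — new cell
No revisit within 5 steps.

Answer: no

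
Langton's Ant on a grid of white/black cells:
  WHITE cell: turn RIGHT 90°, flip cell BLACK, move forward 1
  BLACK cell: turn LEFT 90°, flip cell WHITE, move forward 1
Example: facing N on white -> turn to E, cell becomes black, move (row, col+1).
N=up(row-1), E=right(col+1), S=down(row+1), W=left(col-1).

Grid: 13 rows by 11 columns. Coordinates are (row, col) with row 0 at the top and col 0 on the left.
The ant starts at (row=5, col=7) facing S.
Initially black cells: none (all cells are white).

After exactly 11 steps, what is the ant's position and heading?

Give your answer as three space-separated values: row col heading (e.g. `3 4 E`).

Step 1: on WHITE (5,7): turn R to W, flip to black, move to (5,6). |black|=1
Step 2: on WHITE (5,6): turn R to N, flip to black, move to (4,6). |black|=2
Step 3: on WHITE (4,6): turn R to E, flip to black, move to (4,7). |black|=3
Step 4: on WHITE (4,7): turn R to S, flip to black, move to (5,7). |black|=4
Step 5: on BLACK (5,7): turn L to E, flip to white, move to (5,8). |black|=3
Step 6: on WHITE (5,8): turn R to S, flip to black, move to (6,8). |black|=4
Step 7: on WHITE (6,8): turn R to W, flip to black, move to (6,7). |black|=5
Step 8: on WHITE (6,7): turn R to N, flip to black, move to (5,7). |black|=6
Step 9: on WHITE (5,7): turn R to E, flip to black, move to (5,8). |black|=7
Step 10: on BLACK (5,8): turn L to N, flip to white, move to (4,8). |black|=6
Step 11: on WHITE (4,8): turn R to E, flip to black, move to (4,9). |black|=7

Answer: 4 9 E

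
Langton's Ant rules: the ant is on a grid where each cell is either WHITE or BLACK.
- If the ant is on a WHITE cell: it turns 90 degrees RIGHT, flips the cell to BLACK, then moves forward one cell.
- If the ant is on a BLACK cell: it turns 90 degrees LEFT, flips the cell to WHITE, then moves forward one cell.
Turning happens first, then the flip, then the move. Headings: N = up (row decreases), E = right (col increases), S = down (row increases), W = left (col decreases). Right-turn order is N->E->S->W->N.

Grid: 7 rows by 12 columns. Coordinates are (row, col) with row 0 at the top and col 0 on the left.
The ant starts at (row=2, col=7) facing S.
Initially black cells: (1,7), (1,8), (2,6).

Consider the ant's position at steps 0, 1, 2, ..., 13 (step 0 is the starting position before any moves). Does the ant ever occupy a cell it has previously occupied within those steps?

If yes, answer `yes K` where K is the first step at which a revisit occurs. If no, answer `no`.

Step 1: on WHITE (2,7): turn R to W, flip to black, move to (2,6). |black|=4 — new cell
Step 2: on BLACK (2,6): turn L to S, flip to white, move to (3,6). |black|=3 — new cell
Step 3: on WHITE (3,6): turn R to W, flip to black, move to (3,5). |black|=4 — new cell
Step 4: on WHITE (3,5): turn R to N, flip to black, move to (2,5). |black|=5 — new cell
Step 5: on WHITE (2,5): turn R to E, flip to black, move to (2,6). |black|=6 — REVISIT

Answer: yes 5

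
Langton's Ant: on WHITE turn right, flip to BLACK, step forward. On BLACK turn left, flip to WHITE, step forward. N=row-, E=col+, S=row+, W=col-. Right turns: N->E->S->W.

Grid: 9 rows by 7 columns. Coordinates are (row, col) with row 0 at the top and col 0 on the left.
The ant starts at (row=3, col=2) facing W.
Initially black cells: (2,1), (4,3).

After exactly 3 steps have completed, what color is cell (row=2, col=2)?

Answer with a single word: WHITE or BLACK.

Step 1: on WHITE (3,2): turn R to N, flip to black, move to (2,2). |black|=3
Step 2: on WHITE (2,2): turn R to E, flip to black, move to (2,3). |black|=4
Step 3: on WHITE (2,3): turn R to S, flip to black, move to (3,3). |black|=5

Answer: BLACK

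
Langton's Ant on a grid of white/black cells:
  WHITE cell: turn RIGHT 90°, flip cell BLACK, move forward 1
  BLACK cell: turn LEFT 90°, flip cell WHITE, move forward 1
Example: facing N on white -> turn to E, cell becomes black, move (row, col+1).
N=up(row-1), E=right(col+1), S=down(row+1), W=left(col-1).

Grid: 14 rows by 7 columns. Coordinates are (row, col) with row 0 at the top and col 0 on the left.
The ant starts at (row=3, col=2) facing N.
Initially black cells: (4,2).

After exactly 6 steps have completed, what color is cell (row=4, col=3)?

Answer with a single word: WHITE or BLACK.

Step 1: on WHITE (3,2): turn R to E, flip to black, move to (3,3). |black|=2
Step 2: on WHITE (3,3): turn R to S, flip to black, move to (4,3). |black|=3
Step 3: on WHITE (4,3): turn R to W, flip to black, move to (4,2). |black|=4
Step 4: on BLACK (4,2): turn L to S, flip to white, move to (5,2). |black|=3
Step 5: on WHITE (5,2): turn R to W, flip to black, move to (5,1). |black|=4
Step 6: on WHITE (5,1): turn R to N, flip to black, move to (4,1). |black|=5

Answer: BLACK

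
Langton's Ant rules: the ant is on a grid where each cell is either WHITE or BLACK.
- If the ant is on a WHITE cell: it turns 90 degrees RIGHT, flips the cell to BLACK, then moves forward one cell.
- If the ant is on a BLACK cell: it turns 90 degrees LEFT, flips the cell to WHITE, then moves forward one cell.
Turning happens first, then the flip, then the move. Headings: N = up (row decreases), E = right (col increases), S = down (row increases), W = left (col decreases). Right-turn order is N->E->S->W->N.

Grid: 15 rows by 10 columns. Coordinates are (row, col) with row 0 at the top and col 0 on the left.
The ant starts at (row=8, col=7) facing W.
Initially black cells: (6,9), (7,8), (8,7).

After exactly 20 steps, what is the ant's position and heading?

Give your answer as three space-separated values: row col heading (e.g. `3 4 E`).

Step 1: on BLACK (8,7): turn L to S, flip to white, move to (9,7). |black|=2
Step 2: on WHITE (9,7): turn R to W, flip to black, move to (9,6). |black|=3
Step 3: on WHITE (9,6): turn R to N, flip to black, move to (8,6). |black|=4
Step 4: on WHITE (8,6): turn R to E, flip to black, move to (8,7). |black|=5
Step 5: on WHITE (8,7): turn R to S, flip to black, move to (9,7). |black|=6
Step 6: on BLACK (9,7): turn L to E, flip to white, move to (9,8). |black|=5
Step 7: on WHITE (9,8): turn R to S, flip to black, move to (10,8). |black|=6
Step 8: on WHITE (10,8): turn R to W, flip to black, move to (10,7). |black|=7
Step 9: on WHITE (10,7): turn R to N, flip to black, move to (9,7). |black|=8
Step 10: on WHITE (9,7): turn R to E, flip to black, move to (9,8). |black|=9
Step 11: on BLACK (9,8): turn L to N, flip to white, move to (8,8). |black|=8
Step 12: on WHITE (8,8): turn R to E, flip to black, move to (8,9). |black|=9
Step 13: on WHITE (8,9): turn R to S, flip to black, move to (9,9). |black|=10
Step 14: on WHITE (9,9): turn R to W, flip to black, move to (9,8). |black|=11
Step 15: on WHITE (9,8): turn R to N, flip to black, move to (8,8). |black|=12
Step 16: on BLACK (8,8): turn L to W, flip to white, move to (8,7). |black|=11
Step 17: on BLACK (8,7): turn L to S, flip to white, move to (9,7). |black|=10
Step 18: on BLACK (9,7): turn L to E, flip to white, move to (9,8). |black|=9
Step 19: on BLACK (9,8): turn L to N, flip to white, move to (8,8). |black|=8
Step 20: on WHITE (8,8): turn R to E, flip to black, move to (8,9). |black|=9

Answer: 8 9 E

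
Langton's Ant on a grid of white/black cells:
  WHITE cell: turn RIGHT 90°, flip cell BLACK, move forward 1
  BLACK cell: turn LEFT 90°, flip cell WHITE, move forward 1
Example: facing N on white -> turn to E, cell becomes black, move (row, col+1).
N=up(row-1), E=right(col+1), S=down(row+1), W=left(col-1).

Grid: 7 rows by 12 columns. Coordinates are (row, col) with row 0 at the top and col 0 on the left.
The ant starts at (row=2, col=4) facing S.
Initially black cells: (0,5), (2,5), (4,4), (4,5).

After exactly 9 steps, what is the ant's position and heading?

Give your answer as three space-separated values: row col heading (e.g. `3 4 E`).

Step 1: on WHITE (2,4): turn R to W, flip to black, move to (2,3). |black|=5
Step 2: on WHITE (2,3): turn R to N, flip to black, move to (1,3). |black|=6
Step 3: on WHITE (1,3): turn R to E, flip to black, move to (1,4). |black|=7
Step 4: on WHITE (1,4): turn R to S, flip to black, move to (2,4). |black|=8
Step 5: on BLACK (2,4): turn L to E, flip to white, move to (2,5). |black|=7
Step 6: on BLACK (2,5): turn L to N, flip to white, move to (1,5). |black|=6
Step 7: on WHITE (1,5): turn R to E, flip to black, move to (1,6). |black|=7
Step 8: on WHITE (1,6): turn R to S, flip to black, move to (2,6). |black|=8
Step 9: on WHITE (2,6): turn R to W, flip to black, move to (2,5). |black|=9

Answer: 2 5 W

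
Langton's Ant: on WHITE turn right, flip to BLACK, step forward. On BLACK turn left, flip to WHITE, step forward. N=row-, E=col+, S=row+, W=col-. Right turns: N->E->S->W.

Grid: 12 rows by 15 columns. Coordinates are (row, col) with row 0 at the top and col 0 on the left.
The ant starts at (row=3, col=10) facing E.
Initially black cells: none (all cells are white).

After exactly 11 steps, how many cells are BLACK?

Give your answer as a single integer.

Answer: 7

Derivation:
Step 1: on WHITE (3,10): turn R to S, flip to black, move to (4,10). |black|=1
Step 2: on WHITE (4,10): turn R to W, flip to black, move to (4,9). |black|=2
Step 3: on WHITE (4,9): turn R to N, flip to black, move to (3,9). |black|=3
Step 4: on WHITE (3,9): turn R to E, flip to black, move to (3,10). |black|=4
Step 5: on BLACK (3,10): turn L to N, flip to white, move to (2,10). |black|=3
Step 6: on WHITE (2,10): turn R to E, flip to black, move to (2,11). |black|=4
Step 7: on WHITE (2,11): turn R to S, flip to black, move to (3,11). |black|=5
Step 8: on WHITE (3,11): turn R to W, flip to black, move to (3,10). |black|=6
Step 9: on WHITE (3,10): turn R to N, flip to black, move to (2,10). |black|=7
Step 10: on BLACK (2,10): turn L to W, flip to white, move to (2,9). |black|=6
Step 11: on WHITE (2,9): turn R to N, flip to black, move to (1,9). |black|=7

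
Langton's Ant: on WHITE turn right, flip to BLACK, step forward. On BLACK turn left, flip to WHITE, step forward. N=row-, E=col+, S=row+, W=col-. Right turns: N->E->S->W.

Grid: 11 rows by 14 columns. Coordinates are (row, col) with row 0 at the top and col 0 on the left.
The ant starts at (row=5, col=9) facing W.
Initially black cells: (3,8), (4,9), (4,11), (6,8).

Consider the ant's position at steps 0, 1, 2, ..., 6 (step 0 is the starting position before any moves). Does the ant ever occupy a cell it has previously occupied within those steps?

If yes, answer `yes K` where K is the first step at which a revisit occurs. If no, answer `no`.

Step 1: on WHITE (5,9): turn R to N, flip to black, move to (4,9). |black|=5 — new cell
Step 2: on BLACK (4,9): turn L to W, flip to white, move to (4,8). |black|=4 — new cell
Step 3: on WHITE (4,8): turn R to N, flip to black, move to (3,8). |black|=5 — new cell
Step 4: on BLACK (3,8): turn L to W, flip to white, move to (3,7). |black|=4 — new cell
Step 5: on WHITE (3,7): turn R to N, flip to black, move to (2,7). |black|=5 — new cell
Step 6: on WHITE (2,7): turn R to E, flip to black, move to (2,8). |black|=6 — new cell
No revisit within 6 steps.

Answer: no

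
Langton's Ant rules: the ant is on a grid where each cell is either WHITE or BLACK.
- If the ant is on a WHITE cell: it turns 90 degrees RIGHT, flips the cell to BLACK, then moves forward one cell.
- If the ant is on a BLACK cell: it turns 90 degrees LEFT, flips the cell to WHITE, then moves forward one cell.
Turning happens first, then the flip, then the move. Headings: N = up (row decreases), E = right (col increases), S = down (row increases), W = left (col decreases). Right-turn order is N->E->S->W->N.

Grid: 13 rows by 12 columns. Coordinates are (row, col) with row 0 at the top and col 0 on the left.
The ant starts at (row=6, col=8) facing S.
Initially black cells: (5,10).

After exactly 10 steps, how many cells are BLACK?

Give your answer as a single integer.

Answer: 7

Derivation:
Step 1: on WHITE (6,8): turn R to W, flip to black, move to (6,7). |black|=2
Step 2: on WHITE (6,7): turn R to N, flip to black, move to (5,7). |black|=3
Step 3: on WHITE (5,7): turn R to E, flip to black, move to (5,8). |black|=4
Step 4: on WHITE (5,8): turn R to S, flip to black, move to (6,8). |black|=5
Step 5: on BLACK (6,8): turn L to E, flip to white, move to (6,9). |black|=4
Step 6: on WHITE (6,9): turn R to S, flip to black, move to (7,9). |black|=5
Step 7: on WHITE (7,9): turn R to W, flip to black, move to (7,8). |black|=6
Step 8: on WHITE (7,8): turn R to N, flip to black, move to (6,8). |black|=7
Step 9: on WHITE (6,8): turn R to E, flip to black, move to (6,9). |black|=8
Step 10: on BLACK (6,9): turn L to N, flip to white, move to (5,9). |black|=7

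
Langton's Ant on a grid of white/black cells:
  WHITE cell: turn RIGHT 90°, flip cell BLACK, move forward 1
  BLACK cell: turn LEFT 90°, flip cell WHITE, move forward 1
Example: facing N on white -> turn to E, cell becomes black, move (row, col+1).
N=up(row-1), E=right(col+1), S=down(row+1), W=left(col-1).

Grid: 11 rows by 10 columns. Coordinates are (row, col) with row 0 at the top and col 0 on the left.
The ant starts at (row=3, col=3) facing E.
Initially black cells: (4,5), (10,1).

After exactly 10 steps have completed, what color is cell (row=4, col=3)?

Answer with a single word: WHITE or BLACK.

Step 1: on WHITE (3,3): turn R to S, flip to black, move to (4,3). |black|=3
Step 2: on WHITE (4,3): turn R to W, flip to black, move to (4,2). |black|=4
Step 3: on WHITE (4,2): turn R to N, flip to black, move to (3,2). |black|=5
Step 4: on WHITE (3,2): turn R to E, flip to black, move to (3,3). |black|=6
Step 5: on BLACK (3,3): turn L to N, flip to white, move to (2,3). |black|=5
Step 6: on WHITE (2,3): turn R to E, flip to black, move to (2,4). |black|=6
Step 7: on WHITE (2,4): turn R to S, flip to black, move to (3,4). |black|=7
Step 8: on WHITE (3,4): turn R to W, flip to black, move to (3,3). |black|=8
Step 9: on WHITE (3,3): turn R to N, flip to black, move to (2,3). |black|=9
Step 10: on BLACK (2,3): turn L to W, flip to white, move to (2,2). |black|=8

Answer: BLACK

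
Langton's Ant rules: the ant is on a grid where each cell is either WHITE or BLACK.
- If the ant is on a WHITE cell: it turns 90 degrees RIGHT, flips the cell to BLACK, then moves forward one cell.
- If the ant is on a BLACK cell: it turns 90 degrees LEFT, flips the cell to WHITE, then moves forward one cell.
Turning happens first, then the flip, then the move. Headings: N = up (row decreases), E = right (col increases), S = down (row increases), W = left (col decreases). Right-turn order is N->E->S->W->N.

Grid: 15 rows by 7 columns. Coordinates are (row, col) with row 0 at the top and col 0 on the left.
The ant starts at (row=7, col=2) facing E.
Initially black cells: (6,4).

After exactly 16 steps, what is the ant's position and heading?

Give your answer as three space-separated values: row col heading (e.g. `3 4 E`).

Answer: 7 2 E

Derivation:
Step 1: on WHITE (7,2): turn R to S, flip to black, move to (8,2). |black|=2
Step 2: on WHITE (8,2): turn R to W, flip to black, move to (8,1). |black|=3
Step 3: on WHITE (8,1): turn R to N, flip to black, move to (7,1). |black|=4
Step 4: on WHITE (7,1): turn R to E, flip to black, move to (7,2). |black|=5
Step 5: on BLACK (7,2): turn L to N, flip to white, move to (6,2). |black|=4
Step 6: on WHITE (6,2): turn R to E, flip to black, move to (6,3). |black|=5
Step 7: on WHITE (6,3): turn R to S, flip to black, move to (7,3). |black|=6
Step 8: on WHITE (7,3): turn R to W, flip to black, move to (7,2). |black|=7
Step 9: on WHITE (7,2): turn R to N, flip to black, move to (6,2). |black|=8
Step 10: on BLACK (6,2): turn L to W, flip to white, move to (6,1). |black|=7
Step 11: on WHITE (6,1): turn R to N, flip to black, move to (5,1). |black|=8
Step 12: on WHITE (5,1): turn R to E, flip to black, move to (5,2). |black|=9
Step 13: on WHITE (5,2): turn R to S, flip to black, move to (6,2). |black|=10
Step 14: on WHITE (6,2): turn R to W, flip to black, move to (6,1). |black|=11
Step 15: on BLACK (6,1): turn L to S, flip to white, move to (7,1). |black|=10
Step 16: on BLACK (7,1): turn L to E, flip to white, move to (7,2). |black|=9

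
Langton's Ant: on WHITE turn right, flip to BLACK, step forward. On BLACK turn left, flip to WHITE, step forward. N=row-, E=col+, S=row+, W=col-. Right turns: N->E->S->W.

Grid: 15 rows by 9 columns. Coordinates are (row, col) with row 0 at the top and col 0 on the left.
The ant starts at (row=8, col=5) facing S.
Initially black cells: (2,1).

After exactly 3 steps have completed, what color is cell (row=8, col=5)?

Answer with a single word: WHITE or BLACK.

Step 1: on WHITE (8,5): turn R to W, flip to black, move to (8,4). |black|=2
Step 2: on WHITE (8,4): turn R to N, flip to black, move to (7,4). |black|=3
Step 3: on WHITE (7,4): turn R to E, flip to black, move to (7,5). |black|=4

Answer: BLACK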